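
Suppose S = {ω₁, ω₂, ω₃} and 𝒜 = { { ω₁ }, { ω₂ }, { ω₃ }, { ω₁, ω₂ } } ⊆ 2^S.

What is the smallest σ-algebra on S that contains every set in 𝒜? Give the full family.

σ(𝒜) (8 sets): { {  }, { ω₁ }, { ω₂ }, { ω₃ }, { ω₁, ω₂ }, { ω₁, ω₃ }, { ω₂, ω₃ }, S }

Working:
Take S₀ = 𝒜 ∪ {∅, S} = { {  }, { ω₁ }, { ω₂ }, { ω₃ }, { ω₁, ω₂ }, S }.
Iteration 1. New:
  { ω₁, ω₃ }  = S∖{ ω₂ }
  { ω₂, ω₃ }  = S∖{ ω₁ }
  — 8 sets.
Iteration 2: already closed under ᶜ and ∪.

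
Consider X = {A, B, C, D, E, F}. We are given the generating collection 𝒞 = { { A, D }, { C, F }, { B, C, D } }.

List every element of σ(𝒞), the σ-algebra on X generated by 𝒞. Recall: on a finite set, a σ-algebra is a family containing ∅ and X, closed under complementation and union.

Answer: σ(𝒞) = { {}, { A }, { B }, { C }, { D }, { E }, { F }, { A, B }, { A, C }, { A, D }, { A, E }, { A, F }, { B, C }, { B, D }, { B, E }, { B, F }, { C, D }, { C, E }, { C, F }, { D, E }, { D, F }, { E, F }, { A, B, C }, { A, B, D }, { A, B, E }, { A, B, F }, { A, C, D }, { A, C, E }, { A, C, F }, { A, D, E }, { A, D, F }, { A, E, F }, { B, C, D }, { B, C, E }, { B, C, F }, { B, D, E }, { B, D, F }, { B, E, F }, { C, D, E }, { C, D, F }, { C, E, F }, { D, E, F }, { A, B, C, D }, { A, B, C, E }, { A, B, C, F }, { A, B, D, E }, { A, B, D, F }, { A, B, E, F }, { A, C, D, E }, { A, C, D, F }, { A, C, E, F }, { A, D, E, F }, { B, C, D, E }, { B, C, D, F }, { B, C, E, F }, { B, D, E, F }, { C, D, E, F }, { A, B, C, D, E }, { A, B, C, D, F }, { A, B, C, E, F }, { A, B, D, E, F }, { A, C, D, E, F }, { B, C, D, E, F }, X }

Derivation:
Seed the family with 𝒞 together with ∅ and X: { {}, { A, D }, { C, F }, { B, C, D }, X }.
Iteration 1: 6 new —
  { A, E, F }  = complement { B, C, D }
  { A, B, C, D }  = { B, C, D } ∪ { A, D }
  { A, B, D, E }  = complement { C, F }
  { A, C, D, F }  = { A, D } ∪ { C, F }
  { B, C, D, F }  = { B, C, D } ∪ { C, F }
  { B, C, E, F }  = complement { A, D }
  (now 11)
Iteration 2: 11 new —
  { A, E }  = complement { B, C, D, F }
  { B, E }  = complement { A, C, D, F }
  { E, F }  = complement { A, B, C, D }
  { A, C, E, F }  = { A, E, F } ∪ { C, F }
  { A, D, E, F }  = { A, D } ∪ { A, E, F }
  { A, B, C, D, E }  = { B, C, D } ∪ { A, B, D, E }
  { A, B, C, D, F }  = { B, C, D } ∪ { A, C, D, F }
  { A, B, C, E, F }  = { A, E, F } ∪ { B, C, E, F }
  { A, B, D, E, F }  = { A, B, D, E } ∪ { A, E, F }
  { A, C, D, E, F }  = { A, E, F } ∪ { A, C, D, F }
  { B, C, D, E, F }  = { B, C, D } ∪ { B, C, E, F }
  (now 22)
Iteration 3 (14 new):
  { A }  = complement { B, C, D, E, F }
  { B }  = complement { A, C, D, E, F }
  { C }  = complement { A, B, D, E, F }
  { D }  = complement { A, B, C, E, F }
  { E }  = complement { A, B, C, D, F }
  { F }  = complement { A, B, C, D, E }
  { B, C }  = complement { A, D, E, F }
  { B, D }  = complement { A, C, E, F }
  { A, B, E }  = { B, E } ∪ { A, E }
  { A, D, E }  = { A, D } ∪ { A, E }
  { B, E, F }  = { B, E } ∪ { E, F }
  { C, E, F }  = { E, F } ∪ { C, F }
  { A, B, E, F }  = { B, E } ∪ { A, E, F }
  { B, C, D, E }  = { B, E } ∪ { B, C, D }
  (now 36)
Iteration 4: 24 new —
  { A, B }  = { A } ∪ { B }
  { A, C }  = { A } ∪ { C }
  { A, F }  = complement { B, C, D, E }
  { B, F }  = { B } ∪ { F }
  { C, D }  = complement { A, B, E, F }
  { C, E }  = { E } ∪ { C }
  { D, E }  = { E } ∪ { D }
  { D, F }  = { F } ∪ { D }
  { A, B, C }  = { A } ∪ { B, C }
  { A, B, D }  = complement { C, E, F }
  { A, C, D }  = complement { B, E, F }
  { A, C, E }  = { C } ∪ { A, E }
  { A, C, F }  = { A } ∪ { C, F }
  { A, D, F }  = { F } ∪ { A, D }
  { B, C, E }  = { B, E } ∪ { C }
  { B, C, F }  = complement { A, D, E }
  { B, D, E }  = { B, E } ∪ { D }
  { B, D, F }  = { F } ∪ { B, D }
  { C, D, F }  = complement { A, B, E }
  { D, E, F }  = { E, F } ∪ { D }
  { A, B, C, E }  = { C } ∪ { A, B, E }
  { A, C, D, E }  = { A, D, E } ∪ { C }
  { B, D, E, F }  = { E, F } ∪ { B, D }
  { C, D, E, F }  = { D } ∪ { C, E, F }
  (now 60)
Iteration 5 (4 new):
  { A, B, F }  = { A, F } ∪ { B }
  { C, D, E }  = { C, D } ∪ { D, E }
  { A, B, C, F }  = complement { D, E }
  { A, B, D, F }  = complement { C, E }
  (now 64)
Iteration 6: closed — nothing new.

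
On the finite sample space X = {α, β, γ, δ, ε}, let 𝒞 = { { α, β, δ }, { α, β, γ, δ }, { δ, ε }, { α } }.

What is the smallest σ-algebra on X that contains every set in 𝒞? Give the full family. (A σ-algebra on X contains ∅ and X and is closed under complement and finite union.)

Take S₀ = 𝒞 ∪ {∅, X} = { ∅, { α }, { δ, ε }, { α, β, δ }, { α, β, γ, δ }, X }.
Round 1 (6 new):
  { ε }  = ᶜ of { α, β, γ, δ }
  { γ, ε }  = ᶜ of { α, β, δ }
  { α, β, γ }  = ᶜ of { δ, ε }
  { α, δ, ε }  = { δ, ε } ∪ { α }
  { α, β, δ, ε }  = { δ, ε } ∪ { α, β, δ }
  { β, γ, δ, ε }  = ᶜ of { α }
Round 2 adds 7:
  { γ }  = ᶜ of { α, β, δ, ε }
  { α, ε }  = { ε } ∪ { α }
  { β, γ }  = ᶜ of { α, δ, ε }
  { α, γ, ε }  = { γ, ε } ∪ { α }
  { γ, δ, ε }  = { δ, ε } ∪ { γ, ε }
  { α, β, γ, ε }  = { α, β, γ } ∪ { ε }
  { α, γ, δ, ε }  = { α, δ, ε } ∪ { γ, ε }
Round 3: 7 new —
  { β }  = ᶜ of { α, γ, δ, ε }
  { δ }  = ᶜ of { α, β, γ, ε }
  { α, β }  = ᶜ of { γ, δ, ε }
  { α, γ }  = { γ } ∪ { α }
  { β, δ }  = ᶜ of { α, γ, ε }
  { β, γ, δ }  = ᶜ of { α, ε }
  { β, γ, ε }  = { γ, ε } ∪ { β, γ }
Round 4 (6 new):
  { α, δ }  = ᶜ of { β, γ, ε }
  { β, ε }  = { β } ∪ { ε }
  { γ, δ }  = { γ } ∪ { δ }
  { α, β, ε }  = { α, β } ∪ { ε }
  { α, γ, δ }  = { α, γ } ∪ { δ }
  { β, δ, ε }  = ᶜ of { α, γ }
Round 5: stable.

σ(𝒞) = { ∅, { α }, { β }, { γ }, { δ }, { ε }, { α, β }, { α, γ }, { α, δ }, { α, ε }, { β, γ }, { β, δ }, { β, ε }, { γ, δ }, { γ, ε }, { δ, ε }, { α, β, γ }, { α, β, δ }, { α, β, ε }, { α, γ, δ }, { α, γ, ε }, { α, δ, ε }, { β, γ, δ }, { β, γ, ε }, { β, δ, ε }, { γ, δ, ε }, { α, β, γ, δ }, { α, β, γ, ε }, { α, β, δ, ε }, { α, γ, δ, ε }, { β, γ, δ, ε }, X }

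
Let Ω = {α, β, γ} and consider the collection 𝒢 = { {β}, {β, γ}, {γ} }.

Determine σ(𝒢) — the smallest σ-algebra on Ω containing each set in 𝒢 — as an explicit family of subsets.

|σ(𝒢)| = 8.  σ(𝒢) = { {}, {α}, {β}, {γ}, {α, β}, {α, γ}, {β, γ}, Ω }

Check:
Start: 𝒢 ∪ {∅, Ω} = { {}, {β}, {γ}, {β, γ}, Ω }.
Step 1. New:
  {α}  = Ω∖{β, γ}
  {α, β}  = Ω∖{γ}
  {α, γ}  = Ω∖{β}
  [8 total]
Step 2: no new sets; the family is a σ-algebra.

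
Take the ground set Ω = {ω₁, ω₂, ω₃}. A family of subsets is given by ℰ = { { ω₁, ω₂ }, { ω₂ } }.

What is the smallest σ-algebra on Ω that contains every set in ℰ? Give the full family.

Seed the family with ℰ together with ∅ and Ω: { ∅, { ω₂ }, { ω₁, ω₂ }, Ω }.
Round 1 (2 new):
  { ω₃ }  = { ω₁, ω₂ }ᶜ
  { ω₁, ω₃ }  = { ω₂ }ᶜ
  (now 6)
Round 2 (1 new):
  { ω₂, ω₃ }  = { ω₃ } ∪ { ω₂ }
  (now 7)
Round 3 adds 1:
  { ω₁ }  = { ω₂, ω₃ }ᶜ
  (now 8)
Round 4: stable.

Hence σ(ℰ) has 8 members: { ∅, { ω₁ }, { ω₂ }, { ω₃ }, { ω₁, ω₂ }, { ω₁, ω₃ }, { ω₂, ω₃ }, Ω }.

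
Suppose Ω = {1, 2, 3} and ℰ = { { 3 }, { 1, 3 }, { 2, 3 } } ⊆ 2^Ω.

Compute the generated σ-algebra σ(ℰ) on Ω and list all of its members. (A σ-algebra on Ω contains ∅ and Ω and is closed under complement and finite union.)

Initial family (5 sets): { ∅, { 3 }, { 1, 3 }, { 2, 3 }, Ω }.
Pass 1: +3 →
  { 1 }  = Ω∖{ 2, 3 }
  { 2 }  = Ω∖{ 1, 3 }
  { 1, 2 }  = Ω∖{ 3 }
  [8 total]
Pass 2: no new sets; the family is a σ-algebra.

Therefore σ(ℰ) = { ∅, { 1 }, { 2 }, { 3 }, { 1, 2 }, { 1, 3 }, { 2, 3 }, Ω } (|σ(ℰ)| = 8).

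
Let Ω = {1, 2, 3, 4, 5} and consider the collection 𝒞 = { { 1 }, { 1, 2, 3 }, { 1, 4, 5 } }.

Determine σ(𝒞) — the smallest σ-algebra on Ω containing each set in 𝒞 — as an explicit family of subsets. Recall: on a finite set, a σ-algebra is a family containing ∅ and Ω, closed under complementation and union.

σ(𝒞) = { ∅, { 1 }, { 2, 3 }, { 4, 5 }, { 1, 2, 3 }, { 1, 4, 5 }, { 2, 3, 4, 5 }, Ω }

Check:
Initial family (5 sets): { ∅, { 1 }, { 1, 2, 3 }, { 1, 4, 5 }, Ω }.
Pass 1: 3 new —
  { 2, 3 }  = { 1, 4, 5 }ᶜ
  { 4, 5 }  = { 1, 2, 3 }ᶜ
  { 2, 3, 4, 5 }  = { 1 }ᶜ
  |family| = 8
Pass 2: stable.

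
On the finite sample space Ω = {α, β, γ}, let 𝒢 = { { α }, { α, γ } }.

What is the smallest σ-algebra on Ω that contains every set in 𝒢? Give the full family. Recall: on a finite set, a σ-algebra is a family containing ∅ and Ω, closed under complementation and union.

|σ(𝒢)| = 8.  σ(𝒢) = { {  }, { α }, { β }, { γ }, { α, β }, { α, γ }, { β, γ }, Ω }

Derivation:
Initial family (4 sets): { {  }, { α }, { α, γ }, Ω }.
Iteration 1: +2 →
  { β }  = ᶜ of { α, γ }
  { β, γ }  = ᶜ of { α }
  (now 6)
Iteration 2. New:
  { α, β }  = { β } ∪ { α }
  (now 7)
Iteration 3. New:
  { γ }  = ᶜ of { α, β }
  (now 8)
After Iteration 4 the family is unchanged; done.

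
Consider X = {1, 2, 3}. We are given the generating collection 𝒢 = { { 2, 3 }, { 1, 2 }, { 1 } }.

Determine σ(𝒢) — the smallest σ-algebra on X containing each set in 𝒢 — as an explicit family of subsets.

|σ(𝒢)| = 8.  σ(𝒢) = { ∅, { 1 }, { 2 }, { 3 }, { 1, 2 }, { 1, 3 }, { 2, 3 }, X }

Check:
Start: 𝒢 ∪ {∅, X} = { ∅, { 1 }, { 1, 2 }, { 2, 3 }, X }.
Step 1 (1 new):
  { 3 }  = complement { 1, 2 }
  (now 6)
Step 2: 1 new —
  { 1, 3 }  = { 3 } ∪ { 1 }
  (now 7)
Step 3: 1 new —
  { 2 }  = complement { 1, 3 }
  (now 8)
Step 4: stable.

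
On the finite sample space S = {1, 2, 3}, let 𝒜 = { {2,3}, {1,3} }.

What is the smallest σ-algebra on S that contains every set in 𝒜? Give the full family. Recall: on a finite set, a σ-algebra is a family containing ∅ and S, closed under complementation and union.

Take S₀ = 𝒜 ∪ {∅, S} = { ∅, {1,3}, {2,3}, S }.
Iteration 1 (2 new):
  {1}  = ᶜ of {2,3}
  {2}  = ᶜ of {1,3}
  — 6 sets.
Iteration 2: 1 new —
  {1,2}  = {2} ∪ {1}
  — 7 sets.
Iteration 3 (1 new):
  {3}  = ᶜ of {1,2}
  — 8 sets.
Iteration 4: stable.

σ(𝒜) = { ∅, {1}, {2}, {3}, {1,2}, {1,3}, {2,3}, S }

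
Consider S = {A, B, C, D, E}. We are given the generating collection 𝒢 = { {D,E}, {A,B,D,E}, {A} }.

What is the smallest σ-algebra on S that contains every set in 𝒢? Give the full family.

|σ(𝒢)| = 16.  σ(𝒢) = { {}, {A}, {B}, {C}, {A,B}, {A,C}, {B,C}, {D,E}, {A,B,C}, {A,D,E}, {B,D,E}, {C,D,E}, {A,B,D,E}, {A,C,D,E}, {B,C,D,E}, S }

Check:
Begin from { {}, {A}, {D,E}, {A,B,D,E}, S } (that is, 𝒢 plus ∅ and S).
Iteration 1 (4 new):
  {C}  = ᶜ of {A,B,D,E}
  {A,B,C}  = ᶜ of {D,E}
  {A,D,E}  = {D,E} ∪ {A}
  {B,C,D,E}  = ᶜ of {A}
  (now 9)
Iteration 2: 4 new —
  {A,C}  = {C} ∪ {A}
  {B,C}  = ᶜ of {A,D,E}
  {C,D,E}  = {D,E} ∪ {C}
  {A,C,D,E}  = {A,D,E} ∪ {C}
  (now 13)
Iteration 3: 3 new —
  {B}  = ᶜ of {A,C,D,E}
  {A,B}  = ᶜ of {C,D,E}
  {B,D,E}  = ᶜ of {A,C}
  (now 16)
Iteration 4 adds nothing — fixpoint reached.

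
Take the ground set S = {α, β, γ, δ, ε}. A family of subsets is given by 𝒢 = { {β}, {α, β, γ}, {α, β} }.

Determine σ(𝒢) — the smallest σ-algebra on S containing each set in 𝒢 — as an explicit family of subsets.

Take S₀ = 𝒢 ∪ {∅, S} = { ∅, {β}, {α, β}, {α, β, γ}, S }.
Iteration 1 adds 3:
  {δ, ε}  = {α, β, γ}ᶜ
  {γ, δ, ε}  = {α, β}ᶜ
  {α, γ, δ, ε}  = {β}ᶜ
  |family| = 8
Iteration 2 adds 3:
  {β, δ, ε}  = {δ, ε} ∪ {β}
  {α, β, δ, ε}  = {δ, ε} ∪ {α, β}
  {β, γ, δ, ε}  = {β} ∪ {γ, δ, ε}
  |family| = 11
Iteration 3 (3 new):
  {α}  = {β, γ, δ, ε}ᶜ
  {γ}  = {α, β, δ, ε}ᶜ
  {α, γ}  = {β, δ, ε}ᶜ
  |family| = 14
Iteration 4: 2 new —
  {β, γ}  = {γ} ∪ {β}
  {α, δ, ε}  = {δ, ε} ∪ {α}
  |family| = 16
Iteration 5: closed — nothing new.

σ(𝒢) = { ∅, {α}, {β}, {γ}, {α, β}, {α, γ}, {β, γ}, {δ, ε}, {α, β, γ}, {α, δ, ε}, {β, δ, ε}, {γ, δ, ε}, {α, β, δ, ε}, {α, γ, δ, ε}, {β, γ, δ, ε}, S }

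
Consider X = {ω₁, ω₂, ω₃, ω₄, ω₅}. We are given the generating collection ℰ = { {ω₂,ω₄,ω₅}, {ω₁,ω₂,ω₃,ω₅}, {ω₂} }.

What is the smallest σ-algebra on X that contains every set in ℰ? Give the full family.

|σ(ℰ)| = 16.  σ(ℰ) = { {}, {ω₂}, {ω₄}, {ω₅}, {ω₁,ω₃}, {ω₂,ω₄}, {ω₂,ω₅}, {ω₄,ω₅}, {ω₁,ω₂,ω₃}, {ω₁,ω₃,ω₄}, {ω₁,ω₃,ω₅}, {ω₂,ω₄,ω₅}, {ω₁,ω₂,ω₃,ω₄}, {ω₁,ω₂,ω₃,ω₅}, {ω₁,ω₃,ω₄,ω₅}, X }

Derivation:
Take S₀ = ℰ ∪ {∅, X} = { {}, {ω₂}, {ω₂,ω₄,ω₅}, {ω₁,ω₂,ω₃,ω₅}, X }.
Iteration 1 adds 3:
  {ω₄}  = ᶜ of {ω₁,ω₂,ω₃,ω₅}
  {ω₁,ω₃}  = ᶜ of {ω₂,ω₄,ω₅}
  {ω₁,ω₃,ω₄,ω₅}  = ᶜ of {ω₂}
  — 8 sets.
Iteration 2: 3 new —
  {ω₂,ω₄}  = {ω₄} ∪ {ω₂}
  {ω₁,ω₂,ω₃}  = {ω₂} ∪ {ω₁,ω₃}
  {ω₁,ω₃,ω₄}  = {ω₄} ∪ {ω₁,ω₃}
  — 11 sets.
Iteration 3: 4 new —
  {ω₂,ω₅}  = ᶜ of {ω₁,ω₃,ω₄}
  {ω₄,ω₅}  = ᶜ of {ω₁,ω₂,ω₃}
  {ω₁,ω₃,ω₅}  = ᶜ of {ω₂,ω₄}
  {ω₁,ω₂,ω₃,ω₄}  = {ω₁,ω₃,ω₄} ∪ {ω₁,ω₂,ω₃}
  — 15 sets.
Iteration 4. New:
  {ω₅}  = ᶜ of {ω₁,ω₂,ω₃,ω₄}
  — 16 sets.
Iteration 5: closed — nothing new.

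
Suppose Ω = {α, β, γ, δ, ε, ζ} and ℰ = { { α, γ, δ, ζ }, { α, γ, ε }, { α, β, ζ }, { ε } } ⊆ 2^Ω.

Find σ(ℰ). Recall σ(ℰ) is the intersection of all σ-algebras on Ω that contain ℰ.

Answer: σ(ℰ) = { ∅, { α }, { β }, { γ }, { δ }, { ε }, { ζ }, { α, β }, { α, γ }, { α, δ }, { α, ε }, { α, ζ }, { β, γ }, { β, δ }, { β, ε }, { β, ζ }, { γ, δ }, { γ, ε }, { γ, ζ }, { δ, ε }, { δ, ζ }, { ε, ζ }, { α, β, γ }, { α, β, δ }, { α, β, ε }, { α, β, ζ }, { α, γ, δ }, { α, γ, ε }, { α, γ, ζ }, { α, δ, ε }, { α, δ, ζ }, { α, ε, ζ }, { β, γ, δ }, { β, γ, ε }, { β, γ, ζ }, { β, δ, ε }, { β, δ, ζ }, { β, ε, ζ }, { γ, δ, ε }, { γ, δ, ζ }, { γ, ε, ζ }, { δ, ε, ζ }, { α, β, γ, δ }, { α, β, γ, ε }, { α, β, γ, ζ }, { α, β, δ, ε }, { α, β, δ, ζ }, { α, β, ε, ζ }, { α, γ, δ, ε }, { α, γ, δ, ζ }, { α, γ, ε, ζ }, { α, δ, ε, ζ }, { β, γ, δ, ε }, { β, γ, δ, ζ }, { β, γ, ε, ζ }, { β, δ, ε, ζ }, { γ, δ, ε, ζ }, { α, β, γ, δ, ε }, { α, β, γ, δ, ζ }, { α, β, γ, ε, ζ }, { α, β, δ, ε, ζ }, { α, γ, δ, ε, ζ }, { β, γ, δ, ε, ζ }, Ω }

Derivation:
Start: ℰ ∪ {∅, Ω} = { ∅, { ε }, { α, β, ζ }, { α, γ, ε }, { α, γ, δ, ζ }, Ω }.
Iteration 1: 7 new —
  { β, ε }  = ᶜ of { α, γ, δ, ζ }
  { β, δ, ζ }  = ᶜ of { α, γ, ε }
  { γ, δ, ε }  = ᶜ of { α, β, ζ }
  { α, β, ε, ζ }  = { α, β, ζ } ∪ { ε }
  { α, β, γ, δ, ζ }  = ᶜ of { ε }
  { α, β, γ, ε, ζ }  = { α, γ, ε } ∪ { α, β, ζ }
  { α, γ, δ, ε, ζ }  = { α, γ, δ, ζ } ∪ { α, γ, ε }
  (now 13)
Iteration 2: 10 new —
  { β }  = ᶜ of { α, γ, δ, ε, ζ }
  { δ }  = ᶜ of { α, β, γ, ε, ζ }
  { γ, δ }  = ᶜ of { α, β, ε, ζ }
  { α, β, γ, ε }  = { β, ε } ∪ { α, γ, ε }
  { α, β, δ, ζ }  = { β, δ, ζ } ∪ { α, β, ζ }
  { α, γ, δ, ε }  = { γ, δ, ε } ∪ { α, γ, ε }
  { β, γ, δ, ε }  = { β, ε } ∪ { γ, δ, ε }
  { β, δ, ε, ζ }  = { β, δ, ζ } ∪ { β, ε }
  { α, β, δ, ε, ζ }  = { β, δ, ζ } ∪ { α, β, ε, ζ }
  { β, γ, δ, ε, ζ }  = { β, δ, ζ } ∪ { γ, δ, ε }
  (now 23)
Iteration 3: +13 →
  { α }  = ᶜ of { β, γ, δ, ε, ζ }
  { γ }  = ᶜ of { α, β, δ, ε, ζ }
  { α, γ }  = ᶜ of { β, δ, ε, ζ }
  { α, ζ }  = ᶜ of { β, γ, δ, ε }
  { β, δ }  = { β } ∪ { δ }
  { β, ζ }  = ᶜ of { α, γ, δ, ε }
  { γ, ε }  = ᶜ of { α, β, δ, ζ }
  { δ, ε }  = { ε } ∪ { δ }
  { δ, ζ }  = ᶜ of { α, β, γ, ε }
  { β, γ, δ }  = { γ, δ } ∪ { β }
  { β, δ, ε }  = { β, ε } ∪ { δ }
  { β, γ, δ, ζ }  = { β, δ, ζ } ∪ { γ, δ }
  { α, β, γ, δ, ε }  = { β, ε } ∪ { α, γ, δ, ε }
  (now 36)
Iteration 4. New:
  { ζ }  = ᶜ of { α, β, γ, δ, ε }
  { α, β }  = { α } ∪ { β }
  { α, δ }  = { α } ∪ { δ }
  { α, ε }  = ᶜ of { β, γ, δ, ζ }
  { β, γ }  = { β } ∪ { γ }
  { α, β, γ }  = { β } ∪ { α, γ }
  { α, β, δ }  = { α } ∪ { β, δ }
  { α, β, ε }  = { β, ε } ∪ { α }
  { α, γ, δ }  = { γ, δ } ∪ { α }
  { α, γ, ζ }  = ᶜ of { β, δ, ε }
  { α, δ, ε }  = { α } ∪ { δ, ε }
  { α, δ, ζ }  = { α } ∪ { δ, ζ }
  { α, ε, ζ }  = ᶜ of { β, γ, δ }
  { β, γ, ε }  = { β, ε } ∪ { γ }
  { β, γ, ζ }  = { β, ζ } ∪ { γ }
  { β, ε, ζ }  = { β, ε } ∪ { β, ζ }
  { γ, δ, ζ }  = { γ, δ } ∪ { δ, ζ }
  { δ, ε, ζ }  = { ε } ∪ { δ, ζ }
  { α, β, γ, δ }  = { β, γ, δ } ∪ { α }
  { α, β, γ, ζ }  = ᶜ of { δ, ε }
  { α, β, δ, ε }  = { α } ∪ { β, δ, ε }
  { α, γ, ε, ζ }  = ᶜ of { β, δ }
  { α, δ, ε, ζ }  = { α, ζ } ∪ { δ, ε }
  { β, γ, ε, ζ }  = { β, ζ } ∪ { γ, ε }
  { γ, δ, ε, ζ }  = { γ, δ, ε } ∪ { δ, ζ }
  (now 61)
Iteration 5. New:
  { γ, ζ }  = ᶜ of { α, β, δ, ε }
  { ε, ζ }  = ᶜ of { α, β, γ, δ }
  { γ, ε, ζ }  = ᶜ of { α, β, δ }
  (now 64)
Iteration 6: no new sets; the family is a σ-algebra.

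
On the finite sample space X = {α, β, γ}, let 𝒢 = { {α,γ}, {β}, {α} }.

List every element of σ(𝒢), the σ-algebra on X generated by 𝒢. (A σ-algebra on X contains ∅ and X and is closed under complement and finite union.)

Take S₀ = 𝒢 ∪ {∅, X} = { ∅, {α}, {β}, {α,γ}, X }.
Step 1. New:
  {α,β}  = {β} ∪ {α}
  {β,γ}  = X∖{α}
  [7 total]
Step 2: +1 →
  {γ}  = X∖{α,β}
  [8 total]
Step 3: no new sets; the family is a σ-algebra.

Hence σ(𝒢) has 8 members: { ∅, {α}, {β}, {γ}, {α,β}, {α,γ}, {β,γ}, X }.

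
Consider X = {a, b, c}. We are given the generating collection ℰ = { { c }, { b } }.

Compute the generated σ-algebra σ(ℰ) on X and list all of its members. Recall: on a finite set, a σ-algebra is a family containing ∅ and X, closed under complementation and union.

Begin from { {  }, { b }, { c }, X } (that is, ℰ plus ∅ and X).
Step 1 adds 3:
  { a, b }  = complement { c }
  { a, c }  = complement { b }
  { b, c }  = { c } ∪ { b }
  |family| = 7
Step 2. New:
  { a }  = complement { b, c }
  |family| = 8
Step 3: already closed under ᶜ and ∪.

|σ(ℰ)| = 8.  σ(ℰ) = { {  }, { a }, { b }, { c }, { a, b }, { a, c }, { b, c }, X }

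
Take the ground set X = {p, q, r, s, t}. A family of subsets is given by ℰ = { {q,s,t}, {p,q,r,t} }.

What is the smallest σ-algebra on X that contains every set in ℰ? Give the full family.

Start: ℰ ∪ {∅, X} = { {}, {q,s,t}, {p,q,r,t}, X }.
Step 1: +2 →
  {s}  = X∖{p,q,r,t}
  {p,r}  = X∖{q,s,t}
  |family| = 6
Step 2: 1 new —
  {p,r,s}  = {p,r} ∪ {s}
  |family| = 7
Step 3 adds 1:
  {q,t}  = X∖{p,r,s}
  |family| = 8
Step 4: already closed under ᶜ and ∪.

|σ(ℰ)| = 8.  σ(ℰ) = { {}, {s}, {p,r}, {q,t}, {p,r,s}, {q,s,t}, {p,q,r,t}, X }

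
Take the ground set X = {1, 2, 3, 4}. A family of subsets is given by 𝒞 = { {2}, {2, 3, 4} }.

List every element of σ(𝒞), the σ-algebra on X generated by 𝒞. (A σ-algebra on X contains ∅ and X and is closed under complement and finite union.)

σ(𝒞) = { {}, {1}, {2}, {1, 2}, {3, 4}, {1, 3, 4}, {2, 3, 4}, X }

Trace:
Initial family (4 sets): { {}, {2}, {2, 3, 4}, X }.
Pass 1: 2 new —
  {1}  = complement {2, 3, 4}
  {1, 3, 4}  = complement {2}
  |family| = 6
Pass 2: 1 new —
  {1, 2}  = {2} ∪ {1}
  |family| = 7
Pass 3: +1 →
  {3, 4}  = complement {1, 2}
  |family| = 8
Pass 4: no new sets; the family is a σ-algebra.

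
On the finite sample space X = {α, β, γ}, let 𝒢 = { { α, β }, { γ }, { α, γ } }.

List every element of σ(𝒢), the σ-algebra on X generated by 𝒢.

Start: 𝒢 ∪ {∅, X} = { {}, { γ }, { α, β }, { α, γ }, X }.
Round 1. New:
  { β }  = { α, γ }ᶜ
  — 6 sets.
Round 2 adds 1:
  { β, γ }  = { γ } ∪ { β }
  — 7 sets.
Round 3: +1 →
  { α }  = { β, γ }ᶜ
  — 8 sets.
Round 4: no new sets; the family is a σ-algebra.

Therefore σ(𝒢) = { {}, { α }, { β }, { γ }, { α, β }, { α, γ }, { β, γ }, X } (|σ(𝒢)| = 8).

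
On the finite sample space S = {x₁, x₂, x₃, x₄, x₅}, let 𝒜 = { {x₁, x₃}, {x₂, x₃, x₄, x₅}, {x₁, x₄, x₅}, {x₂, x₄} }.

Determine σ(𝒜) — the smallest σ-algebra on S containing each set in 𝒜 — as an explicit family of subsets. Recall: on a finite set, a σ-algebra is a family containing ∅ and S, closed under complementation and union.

Answer: σ(𝒜) = { {}, {x₁}, {x₂}, {x₃}, {x₄}, {x₅}, {x₁, x₂}, {x₁, x₃}, {x₁, x₄}, {x₁, x₅}, {x₂, x₃}, {x₂, x₄}, {x₂, x₅}, {x₃, x₄}, {x₃, x₅}, {x₄, x₅}, {x₁, x₂, x₃}, {x₁, x₂, x₄}, {x₁, x₂, x₅}, {x₁, x₃, x₄}, {x₁, x₃, x₅}, {x₁, x₄, x₅}, {x₂, x₃, x₄}, {x₂, x₃, x₅}, {x₂, x₄, x₅}, {x₃, x₄, x₅}, {x₁, x₂, x₃, x₄}, {x₁, x₂, x₃, x₅}, {x₁, x₂, x₄, x₅}, {x₁, x₃, x₄, x₅}, {x₂, x₃, x₄, x₅}, S }

Derivation:
Start: 𝒜 ∪ {∅, S} = { {}, {x₁, x₃}, {x₂, x₄}, {x₁, x₄, x₅}, {x₂, x₃, x₄, x₅}, S }.
Round 1 (7 new):
  {x₁}  = complement {x₂, x₃, x₄, x₅}
  {x₂, x₃}  = complement {x₁, x₄, x₅}
  {x₁, x₃, x₅}  = complement {x₂, x₄}
  {x₂, x₄, x₅}  = complement {x₁, x₃}
  {x₁, x₂, x₃, x₄}  = {x₁, x₃} ∪ {x₂, x₄}
  {x₁, x₂, x₄, x₅}  = {x₁, x₄, x₅} ∪ {x₂, x₄}
  {x₁, x₃, x₄, x₅}  = {x₁, x₄, x₅} ∪ {x₁, x₃}
  — 13 sets.
Round 2: 7 new —
  {x₂}  = complement {x₁, x₃, x₄, x₅}
  {x₃}  = complement {x₁, x₂, x₄, x₅}
  {x₅}  = complement {x₁, x₂, x₃, x₄}
  {x₁, x₂, x₃}  = {x₂, x₃} ∪ {x₁, x₃}
  {x₁, x₂, x₄}  = {x₂, x₄} ∪ {x₁}
  {x₂, x₃, x₄}  = {x₂, x₃} ∪ {x₂, x₄}
  {x₁, x₂, x₃, x₅}  = {x₁, x₃, x₅} ∪ {x₂, x₃}
  — 20 sets.
Round 3: +7 →
  {x₄}  = complement {x₁, x₂, x₃, x₅}
  {x₁, x₂}  = {x₂} ∪ {x₁}
  {x₁, x₅}  = complement {x₂, x₃, x₄}
  {x₂, x₅}  = {x₂} ∪ {x₅}
  {x₃, x₅}  = complement {x₁, x₂, x₄}
  {x₄, x₅}  = complement {x₁, x₂, x₃}
  {x₂, x₃, x₅}  = {x₅} ∪ {x₂, x₃}
  — 27 sets.
Round 4. New:
  {x₁, x₄}  = complement {x₂, x₃, x₅}
  {x₃, x₄}  = {x₃} ∪ {x₄}
  {x₁, x₂, x₅}  = {x₂, x₅} ∪ {x₁, x₂}
  {x₁, x₃, x₄}  = complement {x₂, x₅}
  {x₃, x₄, x₅}  = complement {x₁, x₂}
  — 32 sets.
Round 5: closed — nothing new.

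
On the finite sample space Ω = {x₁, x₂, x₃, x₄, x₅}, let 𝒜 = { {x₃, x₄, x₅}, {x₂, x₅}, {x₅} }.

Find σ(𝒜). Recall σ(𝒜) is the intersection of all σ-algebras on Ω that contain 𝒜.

σ(𝒜) = { {}, {x₁}, {x₂}, {x₅}, {x₁, x₂}, {x₁, x₅}, {x₂, x₅}, {x₃, x₄}, {x₁, x₂, x₅}, {x₁, x₃, x₄}, {x₂, x₃, x₄}, {x₃, x₄, x₅}, {x₁, x₂, x₃, x₄}, {x₁, x₃, x₄, x₅}, {x₂, x₃, x₄, x₅}, Ω }

Working:
Seed the family with 𝒜 together with ∅ and Ω: { {}, {x₅}, {x₂, x₅}, {x₃, x₄, x₅}, Ω }.
Pass 1: +4 →
  {x₁, x₂}  = Ω∖{x₃, x₄, x₅}
  {x₁, x₃, x₄}  = Ω∖{x₂, x₅}
  {x₁, x₂, x₃, x₄}  = Ω∖{x₅}
  {x₂, x₃, x₄, x₅}  = {x₂, x₅} ∪ {x₃, x₄, x₅}
  (now 9)
Pass 2. New:
  {x₁}  = Ω∖{x₂, x₃, x₄, x₅}
  {x₁, x₂, x₅}  = {x₂, x₅} ∪ {x₁, x₂}
  {x₁, x₃, x₄, x₅}  = {x₃, x₄, x₅} ∪ {x₁, x₃, x₄}
  (now 12)
Pass 3: 3 new —
  {x₂}  = Ω∖{x₁, x₃, x₄, x₅}
  {x₁, x₅}  = {x₅} ∪ {x₁}
  {x₃, x₄}  = Ω∖{x₁, x₂, x₅}
  (now 15)
Pass 4: 1 new —
  {x₂, x₃, x₄}  = Ω∖{x₁, x₅}
  (now 16)
After Pass 5 the family is unchanged; done.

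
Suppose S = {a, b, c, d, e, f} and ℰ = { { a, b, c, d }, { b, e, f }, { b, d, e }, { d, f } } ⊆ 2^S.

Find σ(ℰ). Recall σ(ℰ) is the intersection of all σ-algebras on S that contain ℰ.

|σ(ℰ)| = 32.  σ(ℰ) = { {}, { b }, { d }, { e }, { f }, { a, c }, { b, d }, { b, e }, { b, f }, { d, e }, { d, f }, { e, f }, { a, b, c }, { a, c, d }, { a, c, e }, { a, c, f }, { b, d, e }, { b, d, f }, { b, e, f }, { d, e, f }, { a, b, c, d }, { a, b, c, e }, { a, b, c, f }, { a, c, d, e }, { a, c, d, f }, { a, c, e, f }, { b, d, e, f }, { a, b, c, d, e }, { a, b, c, d, f }, { a, b, c, e, f }, { a, c, d, e, f }, S }

Check:
Begin from { {}, { d, f }, { b, d, e }, { b, e, f }, { a, b, c, d }, S } (that is, ℰ plus ∅ and S).
Iteration 1. New:
  { e, f }  = S∖{ a, b, c, d }
  { a, c, d }  = S∖{ b, e, f }
  { a, c, f }  = S∖{ b, d, e }
  { a, b, c, e }  = S∖{ d, f }
  { b, d, e, f }  = { b, e, f } ∪ { d, f }
  { a, b, c, d, e }  = { a, b, c, d } ∪ { b, d, e }
  { a, b, c, d, f }  = { a, b, c, d } ∪ { d, f }
  (now 13)
Iteration 2: 8 new —
  { e }  = S∖{ a, b, c, d, f }
  { f }  = S∖{ a, b, c, d, e }
  { a, c }  = S∖{ b, d, e, f }
  { d, e, f }  = { e, f } ∪ { d, f }
  { a, c, d, f }  = { a, c, f } ∪ { a, c, d }
  { a, c, e, f }  = { e, f } ∪ { a, c, f }
  { a, b, c, e, f }  = { e, f } ∪ { a, b, c, e }
  { a, c, d, e, f }  = { e, f } ∪ { a, c, d }
  (now 21)
Iteration 3: 7 new —
  { b }  = S∖{ a, c, d, e, f }
  { d }  = S∖{ a, b, c, e, f }
  { b, d }  = S∖{ a, c, e, f }
  { b, e }  = S∖{ a, c, d, f }
  { a, b, c }  = S∖{ d, e, f }
  { a, c, e }  = { a, c } ∪ { e }
  { a, c, d, e }  = { a, c, d } ∪ { e }
  (now 28)
Iteration 4. New:
  { b, f }  = S∖{ a, c, d, e }
  { d, e }  = { e } ∪ { d }
  { b, d, f }  = S∖{ a, c, e }
  { a, b, c, f }  = { a, b, c } ∪ { a, c, f }
  (now 32)
Iteration 5 adds nothing — fixpoint reached.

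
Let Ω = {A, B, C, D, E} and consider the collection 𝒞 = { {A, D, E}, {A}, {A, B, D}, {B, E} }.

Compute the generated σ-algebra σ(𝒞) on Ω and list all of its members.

Answer: σ(𝒞) = { ∅, {A}, {B}, {C}, {D}, {E}, {A, B}, {A, C}, {A, D}, {A, E}, {B, C}, {B, D}, {B, E}, {C, D}, {C, E}, {D, E}, {A, B, C}, {A, B, D}, {A, B, E}, {A, C, D}, {A, C, E}, {A, D, E}, {B, C, D}, {B, C, E}, {B, D, E}, {C, D, E}, {A, B, C, D}, {A, B, C, E}, {A, B, D, E}, {A, C, D, E}, {B, C, D, E}, Ω }

Derivation:
Take S₀ = 𝒞 ∪ {∅, Ω} = { ∅, {A}, {B, E}, {A, B, D}, {A, D, E}, Ω }.
Step 1 adds 6:
  {B, C}  = complement {A, D, E}
  {C, E}  = complement {A, B, D}
  {A, B, E}  = {B, E} ∪ {A}
  {A, C, D}  = complement {B, E}
  {A, B, D, E}  = {A, D, E} ∪ {B, E}
  {B, C, D, E}  = complement {A}
  (now 12)
Step 2 adds 8:
  {C}  = complement {A, B, D, E}
  {C, D}  = complement {A, B, E}
  {A, B, C}  = {B, C} ∪ {A}
  {A, C, E}  = {C, E} ∪ {A}
  {B, C, E}  = {B, E} ∪ {B, C}
  {A, B, C, D}  = {A, B, D} ∪ {A, C, D}
  {A, B, C, E}  = {A, B, E} ∪ {B, C}
  {A, C, D, E}  = {A, D, E} ∪ {A, C, D}
  (now 20)
Step 3: +9 →
  {B}  = complement {A, C, D, E}
  {D}  = complement {A, B, C, E}
  {E}  = complement {A, B, C, D}
  {A, C}  = {C} ∪ {A}
  {A, D}  = complement {B, C, E}
  {B, D}  = complement {A, C, E}
  {D, E}  = complement {A, B, C}
  {B, C, D}  = {C, D} ∪ {B, C}
  {C, D, E}  = {C, D} ∪ {C, E}
  (now 29)
Step 4 adds 3:
  {A, B}  = complement {C, D, E}
  {A, E}  = complement {B, C, D}
  {B, D, E}  = complement {A, C}
  (now 32)
Step 5: no new sets; the family is a σ-algebra.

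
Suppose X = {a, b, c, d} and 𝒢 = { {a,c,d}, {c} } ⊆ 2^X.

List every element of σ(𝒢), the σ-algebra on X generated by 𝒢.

Seed the family with 𝒢 together with ∅ and X: { ∅, {c}, {a,c,d}, X }.
Pass 1 (2 new):
  {b}  = X∖{a,c,d}
  {a,b,d}  = X∖{c}
  [6 total]
Pass 2 (1 new):
  {b,c}  = {c} ∪ {b}
  [7 total]
Pass 3: +1 →
  {a,d}  = X∖{b,c}
  [8 total]
Pass 4 adds nothing — fixpoint reached.

σ(𝒢) = { ∅, {b}, {c}, {a,d}, {b,c}, {a,b,d}, {a,c,d}, X }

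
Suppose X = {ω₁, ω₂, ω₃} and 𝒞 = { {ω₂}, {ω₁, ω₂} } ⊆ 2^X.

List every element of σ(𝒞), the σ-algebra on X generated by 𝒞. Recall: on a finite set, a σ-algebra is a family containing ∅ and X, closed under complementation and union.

Answer: σ(𝒞) = { {}, {ω₁}, {ω₂}, {ω₃}, {ω₁, ω₂}, {ω₁, ω₃}, {ω₂, ω₃}, X }

Derivation:
Seed the family with 𝒞 together with ∅ and X: { {}, {ω₂}, {ω₁, ω₂}, X }.
Step 1: +2 →
  {ω₃}  = ᶜ of {ω₁, ω₂}
  {ω₁, ω₃}  = ᶜ of {ω₂}
  |family| = 6
Step 2: 1 new —
  {ω₂, ω₃}  = {ω₃} ∪ {ω₂}
  |family| = 7
Step 3 adds 1:
  {ω₁}  = ᶜ of {ω₂, ω₃}
  |family| = 8
Step 4: stable.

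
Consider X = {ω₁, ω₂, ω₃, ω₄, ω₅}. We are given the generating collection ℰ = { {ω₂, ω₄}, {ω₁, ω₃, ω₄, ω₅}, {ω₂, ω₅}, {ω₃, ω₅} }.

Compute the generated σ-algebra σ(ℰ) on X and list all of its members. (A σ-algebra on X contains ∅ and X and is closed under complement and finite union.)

|σ(ℰ)| = 32.  σ(ℰ) = { ∅, {ω₁}, {ω₂}, {ω₃}, {ω₄}, {ω₅}, {ω₁, ω₂}, {ω₁, ω₃}, {ω₁, ω₄}, {ω₁, ω₅}, {ω₂, ω₃}, {ω₂, ω₄}, {ω₂, ω₅}, {ω₃, ω₄}, {ω₃, ω₅}, {ω₄, ω₅}, {ω₁, ω₂, ω₃}, {ω₁, ω₂, ω₄}, {ω₁, ω₂, ω₅}, {ω₁, ω₃, ω₄}, {ω₁, ω₃, ω₅}, {ω₁, ω₄, ω₅}, {ω₂, ω₃, ω₄}, {ω₂, ω₃, ω₅}, {ω₂, ω₄, ω₅}, {ω₃, ω₄, ω₅}, {ω₁, ω₂, ω₃, ω₄}, {ω₁, ω₂, ω₃, ω₅}, {ω₁, ω₂, ω₄, ω₅}, {ω₁, ω₃, ω₄, ω₅}, {ω₂, ω₃, ω₄, ω₅}, X }

Check:
Take S₀ = ℰ ∪ {∅, X} = { ∅, {ω₂, ω₄}, {ω₂, ω₅}, {ω₃, ω₅}, {ω₁, ω₃, ω₄, ω₅}, X }.
Pass 1 adds 7:
  {ω₂}  = ᶜ of {ω₁, ω₃, ω₄, ω₅}
  {ω₁, ω₂, ω₄}  = ᶜ of {ω₃, ω₅}
  {ω₁, ω₃, ω₄}  = ᶜ of {ω₂, ω₅}
  {ω₁, ω₃, ω₅}  = ᶜ of {ω₂, ω₄}
  {ω₂, ω₃, ω₅}  = {ω₂, ω₅} ∪ {ω₃, ω₅}
  {ω₂, ω₄, ω₅}  = {ω₂, ω₅} ∪ {ω₂, ω₄}
  {ω₂, ω₃, ω₄, ω₅}  = {ω₃, ω₅} ∪ {ω₂, ω₄}
  |family| = 13
Pass 2 (6 new):
  {ω₁}  = ᶜ of {ω₂, ω₃, ω₄, ω₅}
  {ω₁, ω₃}  = ᶜ of {ω₂, ω₄, ω₅}
  {ω₁, ω₄}  = ᶜ of {ω₂, ω₃, ω₅}
  {ω₁, ω₂, ω₃, ω₄}  = {ω₂} ∪ {ω₁, ω₃, ω₄}
  {ω₁, ω₂, ω₃, ω₅}  = {ω₂, ω₅} ∪ {ω₁, ω₃, ω₅}
  {ω₁, ω₂, ω₄, ω₅}  = {ω₂, ω₅} ∪ {ω₁, ω₂, ω₄}
  |family| = 19
Pass 3: +6 →
  {ω₃}  = ᶜ of {ω₁, ω₂, ω₄, ω₅}
  {ω₄}  = ᶜ of {ω₁, ω₂, ω₃, ω₅}
  {ω₅}  = ᶜ of {ω₁, ω₂, ω₃, ω₄}
  {ω₁, ω₂}  = {ω₂} ∪ {ω₁}
  {ω₁, ω₂, ω₃}  = {ω₂} ∪ {ω₁, ω₃}
  {ω₁, ω₂, ω₅}  = {ω₂, ω₅} ∪ {ω₁}
  |family| = 25
Pass 4 (7 new):
  {ω₁, ω₅}  = {ω₅} ∪ {ω₁}
  {ω₂, ω₃}  = {ω₂} ∪ {ω₃}
  {ω₃, ω₄}  = ᶜ of {ω₁, ω₂, ω₅}
  {ω₄, ω₅}  = ᶜ of {ω₁, ω₂, ω₃}
  {ω₁, ω₄, ω₅}  = {ω₅} ∪ {ω₁, ω₄}
  {ω₂, ω₃, ω₄}  = {ω₃} ∪ {ω₂, ω₄}
  {ω₃, ω₄, ω₅}  = ᶜ of {ω₁, ω₂}
  |family| = 32
Pass 5 adds nothing — fixpoint reached.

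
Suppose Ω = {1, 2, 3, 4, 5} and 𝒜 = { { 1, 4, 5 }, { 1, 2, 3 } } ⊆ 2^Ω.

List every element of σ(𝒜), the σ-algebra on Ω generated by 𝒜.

|σ(𝒜)| = 8.  σ(𝒜) = { ∅, { 1 }, { 2, 3 }, { 4, 5 }, { 1, 2, 3 }, { 1, 4, 5 }, { 2, 3, 4, 5 }, Ω }

Trace:
Seed the family with 𝒜 together with ∅ and Ω: { ∅, { 1, 2, 3 }, { 1, 4, 5 }, Ω }.
Round 1: 2 new —
  { 2, 3 }  = Ω∖{ 1, 4, 5 }
  { 4, 5 }  = Ω∖{ 1, 2, 3 }
  — 6 sets.
Round 2: +1 →
  { 2, 3, 4, 5 }  = { 4, 5 } ∪ { 2, 3 }
  — 7 sets.
Round 3 adds 1:
  { 1 }  = Ω∖{ 2, 3, 4, 5 }
  — 8 sets.
Round 4: closed — nothing new.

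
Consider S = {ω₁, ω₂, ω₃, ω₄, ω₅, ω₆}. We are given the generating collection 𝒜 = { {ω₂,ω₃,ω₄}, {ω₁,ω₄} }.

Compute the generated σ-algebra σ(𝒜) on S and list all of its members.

Seed the family with 𝒜 together with ∅ and S: { {}, {ω₁,ω₄}, {ω₂,ω₃,ω₄}, S }.
Iteration 1 (3 new):
  {ω₁,ω₅,ω₆}  = S∖{ω₂,ω₃,ω₄}
  {ω₁,ω₂,ω₃,ω₄}  = {ω₂,ω₃,ω₄} ∪ {ω₁,ω₄}
  {ω₂,ω₃,ω₅,ω₆}  = S∖{ω₁,ω₄}
  — 7 sets.
Iteration 2: 4 new —
  {ω₅,ω₆}  = S∖{ω₁,ω₂,ω₃,ω₄}
  {ω₁,ω₄,ω₅,ω₆}  = {ω₁,ω₄} ∪ {ω₁,ω₅,ω₆}
  {ω₁,ω₂,ω₃,ω₅,ω₆}  = {ω₁,ω₅,ω₆} ∪ {ω₂,ω₃,ω₅,ω₆}
  {ω₂,ω₃,ω₄,ω₅,ω₆}  = {ω₂,ω₃,ω₄} ∪ {ω₂,ω₃,ω₅,ω₆}
  — 11 sets.
Iteration 3. New:
  {ω₁}  = S∖{ω₂,ω₃,ω₄,ω₅,ω₆}
  {ω₄}  = S∖{ω₁,ω₂,ω₃,ω₅,ω₆}
  {ω₂,ω₃}  = S∖{ω₁,ω₄,ω₅,ω₆}
  — 14 sets.
Iteration 4: 2 new —
  {ω₁,ω₂,ω₃}  = {ω₂,ω₃} ∪ {ω₁}
  {ω₄,ω₅,ω₆}  = {ω₅,ω₆} ∪ {ω₄}
  — 16 sets.
Iteration 5 adds nothing — fixpoint reached.

Therefore σ(𝒜) = { {}, {ω₁}, {ω₄}, {ω₁,ω₄}, {ω₂,ω₃}, {ω₅,ω₆}, {ω₁,ω₂,ω₃}, {ω₁,ω₅,ω₆}, {ω₂,ω₃,ω₄}, {ω₄,ω₅,ω₆}, {ω₁,ω₂,ω₃,ω₄}, {ω₁,ω₄,ω₅,ω₆}, {ω₂,ω₃,ω₅,ω₆}, {ω₁,ω₂,ω₃,ω₅,ω₆}, {ω₂,ω₃,ω₄,ω₅,ω₆}, S } (|σ(𝒜)| = 16).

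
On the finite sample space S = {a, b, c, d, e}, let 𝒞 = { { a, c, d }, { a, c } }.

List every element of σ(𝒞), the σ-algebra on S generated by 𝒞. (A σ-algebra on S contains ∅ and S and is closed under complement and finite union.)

Initial family (4 sets): { {}, { a, c }, { a, c, d }, S }.
Step 1 adds 2:
  { b, e }  = complement { a, c, d }
  { b, d, e }  = complement { a, c }
  |family| = 6
Step 2 (1 new):
  { a, b, c, e }  = { b, e } ∪ { a, c }
  |family| = 7
Step 3: +1 →
  { d }  = complement { a, b, c, e }
  |family| = 8
Step 4: stable.

σ(𝒞) = { {}, { d }, { a, c }, { b, e }, { a, c, d }, { b, d, e }, { a, b, c, e }, S }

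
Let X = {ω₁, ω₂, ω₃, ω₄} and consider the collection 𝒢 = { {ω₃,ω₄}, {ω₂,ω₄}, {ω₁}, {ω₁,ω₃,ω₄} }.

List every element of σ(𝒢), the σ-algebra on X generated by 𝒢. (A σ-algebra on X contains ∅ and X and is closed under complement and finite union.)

Seed the family with 𝒢 together with ∅ and X: { {}, {ω₁}, {ω₂,ω₄}, {ω₃,ω₄}, {ω₁,ω₃,ω₄}, X }.
Iteration 1: 5 new —
  {ω₂}  = X∖{ω₁,ω₃,ω₄}
  {ω₁,ω₂}  = X∖{ω₃,ω₄}
  {ω₁,ω₃}  = X∖{ω₂,ω₄}
  {ω₁,ω₂,ω₄}  = {ω₂,ω₄} ∪ {ω₁}
  {ω₂,ω₃,ω₄}  = X∖{ω₁}
  — 11 sets.
Iteration 2. New:
  {ω₃}  = X∖{ω₁,ω₂,ω₄}
  {ω₁,ω₂,ω₃}  = {ω₁,ω₂} ∪ {ω₁,ω₃}
  — 13 sets.
Iteration 3 (2 new):
  {ω₄}  = X∖{ω₁,ω₂,ω₃}
  {ω₂,ω₃}  = {ω₃} ∪ {ω₂}
  — 15 sets.
Iteration 4. New:
  {ω₁,ω₄}  = X∖{ω₂,ω₃}
  — 16 sets.
After Iteration 5 the family is unchanged; done.

Therefore σ(𝒢) = { {}, {ω₁}, {ω₂}, {ω₃}, {ω₄}, {ω₁,ω₂}, {ω₁,ω₃}, {ω₁,ω₄}, {ω₂,ω₃}, {ω₂,ω₄}, {ω₃,ω₄}, {ω₁,ω₂,ω₃}, {ω₁,ω₂,ω₄}, {ω₁,ω₃,ω₄}, {ω₂,ω₃,ω₄}, X } (|σ(𝒢)| = 16).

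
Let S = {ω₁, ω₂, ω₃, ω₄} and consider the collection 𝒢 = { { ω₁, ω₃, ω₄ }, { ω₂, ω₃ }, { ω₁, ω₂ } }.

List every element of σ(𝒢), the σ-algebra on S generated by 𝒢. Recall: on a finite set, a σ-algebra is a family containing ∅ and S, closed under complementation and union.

Answer: σ(𝒢) = { ∅, { ω₁ }, { ω₂ }, { ω₃ }, { ω₄ }, { ω₁, ω₂ }, { ω₁, ω₃ }, { ω₁, ω₄ }, { ω₂, ω₃ }, { ω₂, ω₄ }, { ω₃, ω₄ }, { ω₁, ω₂, ω₃ }, { ω₁, ω₂, ω₄ }, { ω₁, ω₃, ω₄ }, { ω₂, ω₃, ω₄ }, S }

Working:
Initial family (5 sets): { ∅, { ω₁, ω₂ }, { ω₂, ω₃ }, { ω₁, ω₃, ω₄ }, S }.
Round 1: +4 →
  { ω₂ }  = ᶜ of { ω₁, ω₃, ω₄ }
  { ω₁, ω₄ }  = ᶜ of { ω₂, ω₃ }
  { ω₃, ω₄ }  = ᶜ of { ω₁, ω₂ }
  { ω₁, ω₂, ω₃ }  = { ω₂, ω₃ } ∪ { ω₁, ω₂ }
  (now 9)
Round 2 adds 3:
  { ω₄ }  = ᶜ of { ω₁, ω₂, ω₃ }
  { ω₁, ω₂, ω₄ }  = { ω₁, ω₂ } ∪ { ω₁, ω₄ }
  { ω₂, ω₃, ω₄ }  = { ω₃, ω₄ } ∪ { ω₂ }
  (now 12)
Round 3 adds 3:
  { ω₁ }  = ᶜ of { ω₂, ω₃, ω₄ }
  { ω₃ }  = ᶜ of { ω₁, ω₂, ω₄ }
  { ω₂, ω₄ }  = { ω₄ } ∪ { ω₂ }
  (now 15)
Round 4. New:
  { ω₁, ω₃ }  = ᶜ of { ω₂, ω₄ }
  (now 16)
Round 5: stable.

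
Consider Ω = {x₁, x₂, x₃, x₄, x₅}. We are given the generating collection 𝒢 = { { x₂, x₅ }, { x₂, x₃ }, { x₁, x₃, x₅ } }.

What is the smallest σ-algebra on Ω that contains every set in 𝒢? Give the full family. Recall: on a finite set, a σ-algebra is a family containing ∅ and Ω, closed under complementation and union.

Begin from { ∅, { x₂, x₃ }, { x₂, x₅ }, { x₁, x₃, x₅ }, Ω } (that is, 𝒢 plus ∅ and Ω).
Pass 1: +5 →
  { x₂, x₄ }  = complement { x₁, x₃, x₅ }
  { x₁, x₃, x₄ }  = complement { x₂, x₅ }
  { x₁, x₄, x₅ }  = complement { x₂, x₃ }
  { x₂, x₃, x₅ }  = { x₂, x₅ } ∪ { x₂, x₃ }
  { x₁, x₂, x₃, x₅ }  = { x₂, x₅ } ∪ { x₁, x₃, x₅ }
Pass 2 adds 8:
  { x₄ }  = complement { x₁, x₂, x₃, x₅ }
  { x₁, x₄ }  = complement { x₂, x₃, x₅ }
  { x₂, x₃, x₄ }  = { x₂, x₃ } ∪ { x₂, x₄ }
  { x₂, x₄, x₅ }  = { x₂, x₅ } ∪ { x₂, x₄ }
  { x₁, x₂, x₃, x₄ }  = { x₁, x₃, x₄ } ∪ { x₂, x₃ }
  { x₁, x₂, x₄, x₅ }  = { x₁, x₄, x₅ } ∪ { x₂, x₅ }
  { x₁, x₃, x₄, x₅ }  = { x₁, x₄, x₅ } ∪ { x₁, x₃, x₅ }
  { x₂, x₃, x₄, x₅ }  = { x₂, x₃, x₅ } ∪ { x₂, x₄ }
Pass 3. New:
  { x₁ }  = complement { x₂, x₃, x₄, x₅ }
  { x₂ }  = complement { x₁, x₃, x₄, x₅ }
  { x₃ }  = complement { x₁, x₂, x₄, x₅ }
  { x₅ }  = complement { x₁, x₂, x₃, x₄ }
  { x₁, x₃ }  = complement { x₂, x₄, x₅ }
  { x₁, x₅ }  = complement { x₂, x₃, x₄ }
  { x₁, x₂, x₄ }  = { x₁, x₄ } ∪ { x₂, x₄ }
Pass 4 (6 new):
  { x₁, x₂ }  = { x₂ } ∪ { x₁ }
  { x₃, x₄ }  = { x₃ } ∪ { x₄ }
  { x₃, x₅ }  = complement { x₁, x₂, x₄ }
  { x₄, x₅ }  = { x₅ } ∪ { x₄ }
  { x₁, x₂, x₃ }  = { x₂ } ∪ { x₁, x₃ }
  { x₁, x₂, x₅ }  = { x₂, x₅ } ∪ { x₁, x₅ }
Pass 5 adds 1:
  { x₃, x₄, x₅ }  = complement { x₁, x₂ }
Pass 6: already closed under ᶜ and ∪.

σ(𝒢) = { ∅, { x₁ }, { x₂ }, { x₃ }, { x₄ }, { x₅ }, { x₁, x₂ }, { x₁, x₃ }, { x₁, x₄ }, { x₁, x₅ }, { x₂, x₃ }, { x₂, x₄ }, { x₂, x₅ }, { x₃, x₄ }, { x₃, x₅ }, { x₄, x₅ }, { x₁, x₂, x₃ }, { x₁, x₂, x₄ }, { x₁, x₂, x₅ }, { x₁, x₃, x₄ }, { x₁, x₃, x₅ }, { x₁, x₄, x₅ }, { x₂, x₃, x₄ }, { x₂, x₃, x₅ }, { x₂, x₄, x₅ }, { x₃, x₄, x₅ }, { x₁, x₂, x₃, x₄ }, { x₁, x₂, x₃, x₅ }, { x₁, x₂, x₄, x₅ }, { x₁, x₃, x₄, x₅ }, { x₂, x₃, x₄, x₅ }, Ω }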